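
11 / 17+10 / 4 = 107 / 34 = 3.15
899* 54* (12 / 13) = 582552 / 13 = 44811.69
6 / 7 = 0.86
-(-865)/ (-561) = -1.54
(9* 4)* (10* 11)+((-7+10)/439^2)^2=3960.00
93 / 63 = 31 / 21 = 1.48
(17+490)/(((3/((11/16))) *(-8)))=-1859/128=-14.52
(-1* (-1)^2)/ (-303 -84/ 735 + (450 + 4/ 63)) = -315/ 46289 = -0.01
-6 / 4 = -3 / 2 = -1.50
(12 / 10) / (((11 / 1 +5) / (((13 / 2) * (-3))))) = -117 / 80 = -1.46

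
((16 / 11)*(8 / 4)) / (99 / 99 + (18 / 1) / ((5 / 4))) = 160 / 847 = 0.19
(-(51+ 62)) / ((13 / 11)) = -1243 / 13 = -95.62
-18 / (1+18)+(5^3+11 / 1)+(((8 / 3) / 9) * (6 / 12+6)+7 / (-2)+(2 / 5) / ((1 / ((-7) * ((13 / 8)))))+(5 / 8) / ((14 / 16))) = 9310949 / 71820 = 129.64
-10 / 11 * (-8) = 80 / 11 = 7.27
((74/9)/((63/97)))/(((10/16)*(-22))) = -28712/31185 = -0.92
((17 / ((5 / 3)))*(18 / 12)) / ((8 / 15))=459 / 16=28.69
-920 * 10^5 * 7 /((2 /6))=-1932000000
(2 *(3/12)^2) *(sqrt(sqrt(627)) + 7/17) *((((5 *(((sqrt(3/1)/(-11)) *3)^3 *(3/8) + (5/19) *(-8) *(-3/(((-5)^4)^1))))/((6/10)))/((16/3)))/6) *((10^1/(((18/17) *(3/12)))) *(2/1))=(7 + 17 *627^(1/4)) *(85184 - 192375 *sqrt(3))/58265856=-0.39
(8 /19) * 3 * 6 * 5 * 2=1440 /19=75.79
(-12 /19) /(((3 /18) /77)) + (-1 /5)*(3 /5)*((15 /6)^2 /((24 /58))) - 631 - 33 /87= -8154635 /8816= -924.98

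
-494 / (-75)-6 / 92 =22499 / 3450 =6.52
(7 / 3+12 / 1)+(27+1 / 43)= 5335 / 129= 41.36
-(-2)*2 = 4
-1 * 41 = -41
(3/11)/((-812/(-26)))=39/4466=0.01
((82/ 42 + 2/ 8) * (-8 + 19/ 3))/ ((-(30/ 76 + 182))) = 17575/ 873306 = 0.02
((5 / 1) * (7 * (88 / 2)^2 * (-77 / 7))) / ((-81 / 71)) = 52920560 / 81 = 653340.25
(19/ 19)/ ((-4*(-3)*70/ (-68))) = -17/ 210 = -0.08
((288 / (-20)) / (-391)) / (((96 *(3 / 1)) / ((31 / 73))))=31 / 570860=0.00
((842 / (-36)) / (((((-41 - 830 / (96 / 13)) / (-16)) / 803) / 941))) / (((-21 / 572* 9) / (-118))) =-2748370449071104 / 4174821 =-658320548.13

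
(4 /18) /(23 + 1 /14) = 28 /2907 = 0.01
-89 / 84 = -1.06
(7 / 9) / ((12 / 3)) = 7 / 36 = 0.19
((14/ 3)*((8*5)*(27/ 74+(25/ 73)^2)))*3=53237240/ 197173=270.00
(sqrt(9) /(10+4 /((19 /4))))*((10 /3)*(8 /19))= 40 /103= 0.39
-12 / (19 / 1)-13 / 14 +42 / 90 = -4363 / 3990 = -1.09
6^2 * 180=6480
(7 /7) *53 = 53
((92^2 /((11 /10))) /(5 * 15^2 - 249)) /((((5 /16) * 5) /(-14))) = -947968 /12045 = -78.70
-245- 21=-266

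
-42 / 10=-21 / 5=-4.20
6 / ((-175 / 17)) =-102 / 175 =-0.58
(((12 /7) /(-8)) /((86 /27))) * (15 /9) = -135 /1204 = -0.11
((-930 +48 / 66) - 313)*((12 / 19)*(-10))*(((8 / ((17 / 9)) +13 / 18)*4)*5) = 2763974000 / 3553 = 777926.82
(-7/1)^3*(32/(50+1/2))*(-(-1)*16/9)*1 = -351232/909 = -386.39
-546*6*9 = -29484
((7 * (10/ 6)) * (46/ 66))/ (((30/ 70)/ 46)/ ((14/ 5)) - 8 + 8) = 725788/ 297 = 2443.73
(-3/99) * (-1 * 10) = 10/33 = 0.30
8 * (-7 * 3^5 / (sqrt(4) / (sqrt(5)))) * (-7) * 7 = 333396 * sqrt(5) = 745496.12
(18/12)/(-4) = -3/8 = -0.38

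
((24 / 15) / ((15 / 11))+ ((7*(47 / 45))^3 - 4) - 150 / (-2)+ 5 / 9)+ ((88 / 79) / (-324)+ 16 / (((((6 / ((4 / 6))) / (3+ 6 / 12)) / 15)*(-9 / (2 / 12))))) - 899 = -3147397864 / 7198875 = -437.21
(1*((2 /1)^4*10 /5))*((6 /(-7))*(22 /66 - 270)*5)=258880 /7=36982.86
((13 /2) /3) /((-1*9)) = -13 /54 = -0.24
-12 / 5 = -2.40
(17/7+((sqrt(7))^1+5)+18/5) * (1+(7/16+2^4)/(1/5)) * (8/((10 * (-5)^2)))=1331 * sqrt(7)/500+256883/8750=36.40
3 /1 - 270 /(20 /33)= -885 /2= -442.50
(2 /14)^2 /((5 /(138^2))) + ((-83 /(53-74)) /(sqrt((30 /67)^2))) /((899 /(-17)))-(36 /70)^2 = 1532298277 /19822950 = 77.30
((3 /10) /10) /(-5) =-3 /500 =-0.01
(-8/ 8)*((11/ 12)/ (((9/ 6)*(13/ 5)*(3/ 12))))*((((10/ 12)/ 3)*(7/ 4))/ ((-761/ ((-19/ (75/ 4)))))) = -1463/ 2403999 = -0.00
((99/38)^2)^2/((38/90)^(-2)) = 1185921/144400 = 8.21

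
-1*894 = -894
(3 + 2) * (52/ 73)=260/ 73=3.56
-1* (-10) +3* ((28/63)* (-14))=-26/3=-8.67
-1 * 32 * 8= -256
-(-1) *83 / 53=83 / 53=1.57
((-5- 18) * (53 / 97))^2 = 157.93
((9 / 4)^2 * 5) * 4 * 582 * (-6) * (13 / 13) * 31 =-10960515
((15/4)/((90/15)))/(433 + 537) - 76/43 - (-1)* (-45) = -3121029/66736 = -46.77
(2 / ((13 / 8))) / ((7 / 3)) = 48 / 91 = 0.53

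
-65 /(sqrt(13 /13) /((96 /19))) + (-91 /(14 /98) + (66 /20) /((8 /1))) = -1466813 /1520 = -965.01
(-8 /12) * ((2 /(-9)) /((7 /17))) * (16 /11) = 1088 /2079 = 0.52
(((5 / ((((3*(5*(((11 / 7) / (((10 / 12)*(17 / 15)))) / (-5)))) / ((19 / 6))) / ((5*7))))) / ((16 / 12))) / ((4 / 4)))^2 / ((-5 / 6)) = -31311741125 / 3763584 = -8319.66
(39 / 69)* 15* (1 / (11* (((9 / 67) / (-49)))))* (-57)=4054505 / 253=16025.71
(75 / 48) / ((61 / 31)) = 775 / 976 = 0.79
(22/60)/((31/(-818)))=-4499/465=-9.68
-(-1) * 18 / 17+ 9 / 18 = 53 / 34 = 1.56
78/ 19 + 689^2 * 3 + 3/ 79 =2137674882/ 1501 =1424167.14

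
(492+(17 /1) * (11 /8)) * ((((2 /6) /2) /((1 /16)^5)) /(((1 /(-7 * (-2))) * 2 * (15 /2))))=3782868992 /45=84063755.38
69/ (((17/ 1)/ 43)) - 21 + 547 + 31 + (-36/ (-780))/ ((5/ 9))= 4042159/ 5525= 731.61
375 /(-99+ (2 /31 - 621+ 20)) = -11625 /21698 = -0.54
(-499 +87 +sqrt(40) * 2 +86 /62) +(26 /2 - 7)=-12543 /31 +4 * sqrt(10)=-391.96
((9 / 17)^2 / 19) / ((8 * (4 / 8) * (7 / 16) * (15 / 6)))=0.00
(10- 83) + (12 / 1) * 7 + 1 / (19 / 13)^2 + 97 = 39157 / 361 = 108.47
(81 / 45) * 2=18 / 5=3.60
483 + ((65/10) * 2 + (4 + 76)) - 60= 516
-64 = -64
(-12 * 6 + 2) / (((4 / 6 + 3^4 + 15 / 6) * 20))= -21 / 505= -0.04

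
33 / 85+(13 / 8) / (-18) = 3647 / 12240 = 0.30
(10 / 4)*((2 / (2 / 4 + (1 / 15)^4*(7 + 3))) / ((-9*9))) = -1250 / 10129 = -0.12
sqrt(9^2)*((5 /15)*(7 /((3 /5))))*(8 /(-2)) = -140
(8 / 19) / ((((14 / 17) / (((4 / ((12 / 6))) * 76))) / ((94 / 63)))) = 51136 / 441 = 115.95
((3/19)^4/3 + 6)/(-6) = -260651/260642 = -1.00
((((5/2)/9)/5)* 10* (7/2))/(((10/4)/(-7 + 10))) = 7/3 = 2.33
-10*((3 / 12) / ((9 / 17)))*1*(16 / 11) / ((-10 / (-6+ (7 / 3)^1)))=-68 / 27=-2.52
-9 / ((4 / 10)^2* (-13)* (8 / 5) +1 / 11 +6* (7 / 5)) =-12375 / 7099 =-1.74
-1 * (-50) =50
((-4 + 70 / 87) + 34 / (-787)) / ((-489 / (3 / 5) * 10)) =110872 / 279011175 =0.00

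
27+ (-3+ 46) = 70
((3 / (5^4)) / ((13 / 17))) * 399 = 2.50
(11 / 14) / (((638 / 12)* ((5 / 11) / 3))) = 99 / 1015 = 0.10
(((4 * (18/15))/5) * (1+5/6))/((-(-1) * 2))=22/25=0.88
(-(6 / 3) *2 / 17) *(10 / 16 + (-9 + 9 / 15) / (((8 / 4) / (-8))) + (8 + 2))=-1769 / 170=-10.41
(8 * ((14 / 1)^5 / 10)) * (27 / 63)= 921984 / 5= 184396.80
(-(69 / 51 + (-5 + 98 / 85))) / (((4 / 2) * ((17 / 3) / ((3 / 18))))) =53 / 1445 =0.04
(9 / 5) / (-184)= -9 / 920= -0.01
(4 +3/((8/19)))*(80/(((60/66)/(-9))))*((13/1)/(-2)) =57271.50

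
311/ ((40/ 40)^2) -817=-506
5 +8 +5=18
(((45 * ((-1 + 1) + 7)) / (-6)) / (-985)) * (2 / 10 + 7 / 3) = 133 / 985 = 0.14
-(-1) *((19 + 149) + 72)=240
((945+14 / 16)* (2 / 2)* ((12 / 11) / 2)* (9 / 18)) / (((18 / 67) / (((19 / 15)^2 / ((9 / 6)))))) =183023029 / 178200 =1027.07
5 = 5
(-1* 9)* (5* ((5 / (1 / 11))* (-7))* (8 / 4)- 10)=34740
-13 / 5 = -2.60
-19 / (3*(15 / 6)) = -2.53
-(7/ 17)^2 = -49/ 289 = -0.17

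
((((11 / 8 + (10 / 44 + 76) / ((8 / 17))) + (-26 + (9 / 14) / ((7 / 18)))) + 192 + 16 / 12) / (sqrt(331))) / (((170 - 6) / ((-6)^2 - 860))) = -91.78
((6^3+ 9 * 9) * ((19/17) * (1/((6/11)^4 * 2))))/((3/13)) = 39779597/4896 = 8124.92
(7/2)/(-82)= -7/164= -0.04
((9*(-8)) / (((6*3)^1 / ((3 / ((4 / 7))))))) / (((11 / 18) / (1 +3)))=-1512 / 11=-137.45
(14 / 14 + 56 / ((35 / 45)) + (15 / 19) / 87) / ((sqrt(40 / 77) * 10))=10057 * sqrt(770) / 27550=10.13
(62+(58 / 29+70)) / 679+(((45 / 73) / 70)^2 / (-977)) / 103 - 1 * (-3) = 32598330860155 / 10195424532188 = 3.20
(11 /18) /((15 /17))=187 /270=0.69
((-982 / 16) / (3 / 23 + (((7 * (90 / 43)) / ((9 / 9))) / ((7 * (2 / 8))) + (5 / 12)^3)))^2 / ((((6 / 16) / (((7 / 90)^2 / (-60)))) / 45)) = -3327699758759712 / 5368769131453225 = -0.62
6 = 6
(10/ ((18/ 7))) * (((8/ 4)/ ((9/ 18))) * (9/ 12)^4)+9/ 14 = 5.56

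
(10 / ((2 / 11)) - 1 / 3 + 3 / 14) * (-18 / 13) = -6915 / 91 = -75.99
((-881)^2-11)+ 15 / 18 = 4656905 / 6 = 776150.83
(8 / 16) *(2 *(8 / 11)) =8 / 11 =0.73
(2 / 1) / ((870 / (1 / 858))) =1 / 373230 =0.00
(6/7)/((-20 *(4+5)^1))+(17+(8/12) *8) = 1563/70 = 22.33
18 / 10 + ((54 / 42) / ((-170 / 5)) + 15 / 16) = 25701 / 9520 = 2.70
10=10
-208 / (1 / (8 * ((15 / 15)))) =-1664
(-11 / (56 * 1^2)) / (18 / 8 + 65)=-11 / 3766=-0.00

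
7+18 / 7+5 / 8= 571 / 56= 10.20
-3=-3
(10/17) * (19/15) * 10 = 380/51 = 7.45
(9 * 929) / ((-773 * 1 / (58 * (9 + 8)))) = -8243946 / 773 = -10664.87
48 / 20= 12 / 5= 2.40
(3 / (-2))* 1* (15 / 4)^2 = -675 / 32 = -21.09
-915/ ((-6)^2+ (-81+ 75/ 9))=549/ 22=24.95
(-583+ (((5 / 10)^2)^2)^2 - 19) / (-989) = 154111 / 253184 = 0.61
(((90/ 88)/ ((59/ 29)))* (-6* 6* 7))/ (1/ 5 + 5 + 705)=-411075/ 2304599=-0.18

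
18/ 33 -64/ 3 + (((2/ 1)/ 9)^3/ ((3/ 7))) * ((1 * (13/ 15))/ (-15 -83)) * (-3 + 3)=-686/ 33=-20.79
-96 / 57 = -32 / 19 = -1.68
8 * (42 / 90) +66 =69.73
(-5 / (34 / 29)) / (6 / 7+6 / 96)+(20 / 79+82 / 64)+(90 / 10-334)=-1452356831 / 4426528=-328.10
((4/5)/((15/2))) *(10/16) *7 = 7/15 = 0.47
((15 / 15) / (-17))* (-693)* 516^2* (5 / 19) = 922577040 / 323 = 2856275.67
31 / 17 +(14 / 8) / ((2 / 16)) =269 / 17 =15.82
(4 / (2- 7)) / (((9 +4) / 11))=-44 / 65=-0.68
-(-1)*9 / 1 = 9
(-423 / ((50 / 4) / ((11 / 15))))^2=9622404 / 15625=615.83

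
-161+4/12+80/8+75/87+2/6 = -13004/87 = -149.47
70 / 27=2.59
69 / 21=23 / 7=3.29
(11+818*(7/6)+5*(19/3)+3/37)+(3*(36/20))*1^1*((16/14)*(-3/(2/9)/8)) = 2555467/2590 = 986.67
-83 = -83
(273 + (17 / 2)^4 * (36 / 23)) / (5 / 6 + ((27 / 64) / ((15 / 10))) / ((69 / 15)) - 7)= -18643320 / 13481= -1382.93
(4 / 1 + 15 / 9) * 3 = 17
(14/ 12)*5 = 35/ 6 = 5.83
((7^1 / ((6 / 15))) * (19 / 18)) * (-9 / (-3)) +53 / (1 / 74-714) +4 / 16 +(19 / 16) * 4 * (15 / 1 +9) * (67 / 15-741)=-2660005789 / 31701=-83909.21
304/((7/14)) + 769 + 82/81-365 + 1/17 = 1013.07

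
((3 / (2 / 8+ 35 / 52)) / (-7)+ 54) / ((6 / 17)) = 25483 / 168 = 151.68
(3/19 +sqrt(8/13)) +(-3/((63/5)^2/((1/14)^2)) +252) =2 * sqrt(26)/13 +1242344153/4926852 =252.94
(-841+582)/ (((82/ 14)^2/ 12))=-152292/ 1681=-90.60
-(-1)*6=6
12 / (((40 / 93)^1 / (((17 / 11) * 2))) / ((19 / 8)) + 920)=90117 / 6909410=0.01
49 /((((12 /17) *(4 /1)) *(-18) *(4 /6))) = -833 /576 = -1.45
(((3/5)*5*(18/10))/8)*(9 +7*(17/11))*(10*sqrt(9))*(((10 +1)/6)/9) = 327/4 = 81.75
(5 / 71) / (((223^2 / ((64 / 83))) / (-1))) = -320 / 293052997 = -0.00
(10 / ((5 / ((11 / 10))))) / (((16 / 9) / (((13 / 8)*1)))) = 1287 / 640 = 2.01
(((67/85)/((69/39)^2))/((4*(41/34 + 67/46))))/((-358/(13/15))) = -147199/2571478200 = -0.00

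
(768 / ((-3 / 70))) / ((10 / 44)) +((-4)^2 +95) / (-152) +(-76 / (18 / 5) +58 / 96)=-78869.24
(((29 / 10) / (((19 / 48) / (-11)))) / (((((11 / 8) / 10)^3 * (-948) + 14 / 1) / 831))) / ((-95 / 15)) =488612044800 / 533035633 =916.66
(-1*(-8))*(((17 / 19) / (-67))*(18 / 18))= -136 / 1273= -0.11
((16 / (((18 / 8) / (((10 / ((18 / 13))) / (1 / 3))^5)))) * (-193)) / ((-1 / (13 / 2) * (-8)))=-11644676712500 / 2187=-5324497810.93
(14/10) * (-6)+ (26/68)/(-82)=-117161/13940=-8.40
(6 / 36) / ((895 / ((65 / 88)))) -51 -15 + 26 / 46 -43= -235712629 / 2173776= -108.43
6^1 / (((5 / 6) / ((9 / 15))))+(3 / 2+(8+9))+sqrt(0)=1141 / 50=22.82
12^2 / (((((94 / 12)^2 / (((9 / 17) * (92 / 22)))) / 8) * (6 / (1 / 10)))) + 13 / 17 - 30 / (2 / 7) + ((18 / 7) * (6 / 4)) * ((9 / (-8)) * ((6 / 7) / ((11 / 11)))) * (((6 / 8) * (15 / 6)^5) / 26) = -153613059959153 / 1347245419520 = -114.02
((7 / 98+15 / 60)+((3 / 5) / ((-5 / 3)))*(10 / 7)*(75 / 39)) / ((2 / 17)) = -4131 / 728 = -5.67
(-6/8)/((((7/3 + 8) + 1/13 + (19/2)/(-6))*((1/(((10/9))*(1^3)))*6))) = -65/4131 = -0.02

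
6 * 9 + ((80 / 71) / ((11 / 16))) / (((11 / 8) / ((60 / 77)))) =36335778 / 661507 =54.93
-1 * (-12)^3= 1728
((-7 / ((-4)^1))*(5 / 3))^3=42875 / 1728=24.81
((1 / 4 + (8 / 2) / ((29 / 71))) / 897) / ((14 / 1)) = 1165 / 1456728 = 0.00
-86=-86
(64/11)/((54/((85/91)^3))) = 19652000/223810587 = 0.09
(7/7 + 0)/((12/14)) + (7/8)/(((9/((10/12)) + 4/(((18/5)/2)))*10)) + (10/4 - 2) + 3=131453/28128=4.67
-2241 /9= -249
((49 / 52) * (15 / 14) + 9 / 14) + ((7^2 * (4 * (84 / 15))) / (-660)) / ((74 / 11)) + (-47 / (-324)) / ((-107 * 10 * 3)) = 12302051197 / 8754536700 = 1.41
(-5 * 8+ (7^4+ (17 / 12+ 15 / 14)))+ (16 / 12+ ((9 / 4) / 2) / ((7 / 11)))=132529 / 56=2366.59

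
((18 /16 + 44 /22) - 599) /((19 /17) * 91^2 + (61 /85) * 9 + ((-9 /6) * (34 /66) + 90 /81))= -40114305 /623520028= -0.06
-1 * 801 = -801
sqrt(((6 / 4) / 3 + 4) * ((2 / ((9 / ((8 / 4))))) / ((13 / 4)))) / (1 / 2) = 4 * sqrt(26) / 13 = 1.57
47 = 47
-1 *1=-1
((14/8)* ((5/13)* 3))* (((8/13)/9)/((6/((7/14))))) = 35/3042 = 0.01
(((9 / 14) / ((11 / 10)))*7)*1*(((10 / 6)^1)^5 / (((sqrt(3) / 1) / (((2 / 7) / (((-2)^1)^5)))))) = -15625*sqrt(3) / 99792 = -0.27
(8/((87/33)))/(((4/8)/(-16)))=-2816/29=-97.10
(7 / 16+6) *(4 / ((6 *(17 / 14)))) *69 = 16583 / 68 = 243.87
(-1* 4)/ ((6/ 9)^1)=-6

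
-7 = -7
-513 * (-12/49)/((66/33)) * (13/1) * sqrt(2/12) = 6669 * sqrt(6)/49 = 333.38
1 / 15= 0.07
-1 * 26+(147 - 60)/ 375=-3221/ 125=-25.77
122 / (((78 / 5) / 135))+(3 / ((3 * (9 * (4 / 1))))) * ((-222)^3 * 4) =-15790011 / 13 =-1214616.23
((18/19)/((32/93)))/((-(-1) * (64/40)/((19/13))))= 4185/1664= 2.52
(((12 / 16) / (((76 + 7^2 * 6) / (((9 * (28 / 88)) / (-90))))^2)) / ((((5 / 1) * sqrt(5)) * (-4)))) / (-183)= 49 * sqrt(5) / 161673424000000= 0.00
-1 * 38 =-38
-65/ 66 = -0.98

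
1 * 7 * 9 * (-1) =-63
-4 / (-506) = 2 / 253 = 0.01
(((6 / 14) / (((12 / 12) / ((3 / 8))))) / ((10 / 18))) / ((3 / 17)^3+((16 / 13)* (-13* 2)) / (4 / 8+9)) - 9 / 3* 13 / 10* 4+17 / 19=-24702172241 / 1670049080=-14.79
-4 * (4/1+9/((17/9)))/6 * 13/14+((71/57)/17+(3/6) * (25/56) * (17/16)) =-2960837/578816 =-5.12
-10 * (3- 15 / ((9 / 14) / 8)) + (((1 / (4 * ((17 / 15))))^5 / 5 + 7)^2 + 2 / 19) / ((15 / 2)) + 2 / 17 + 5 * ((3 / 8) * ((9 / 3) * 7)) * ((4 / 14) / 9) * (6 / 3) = 556027323133408548607787 / 301234001872402513920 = 1845.83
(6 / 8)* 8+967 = 973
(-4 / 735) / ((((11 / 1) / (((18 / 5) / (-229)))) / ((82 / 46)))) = 0.00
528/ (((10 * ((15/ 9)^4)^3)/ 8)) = 1122403392/ 1220703125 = 0.92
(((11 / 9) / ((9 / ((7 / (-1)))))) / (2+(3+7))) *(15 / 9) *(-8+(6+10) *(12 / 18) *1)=-770 / 2187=-0.35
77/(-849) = -77/849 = -0.09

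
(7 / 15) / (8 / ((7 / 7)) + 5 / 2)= 0.04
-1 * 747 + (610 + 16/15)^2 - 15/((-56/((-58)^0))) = 4695462311/12600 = 372655.74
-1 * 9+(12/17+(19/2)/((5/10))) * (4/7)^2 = -2137/833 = -2.57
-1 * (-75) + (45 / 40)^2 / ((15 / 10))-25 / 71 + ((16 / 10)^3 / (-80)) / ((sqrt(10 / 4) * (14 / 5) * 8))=75.49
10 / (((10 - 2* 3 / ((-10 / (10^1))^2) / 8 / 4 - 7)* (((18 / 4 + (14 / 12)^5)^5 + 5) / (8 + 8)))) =1617367496813778567168 / 373054597241233136365879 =0.00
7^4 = 2401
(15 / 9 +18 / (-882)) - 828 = -826.35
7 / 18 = 0.39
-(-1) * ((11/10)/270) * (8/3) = 22/2025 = 0.01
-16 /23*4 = -2.78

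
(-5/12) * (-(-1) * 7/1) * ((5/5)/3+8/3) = -35/4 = -8.75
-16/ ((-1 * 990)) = 8/ 495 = 0.02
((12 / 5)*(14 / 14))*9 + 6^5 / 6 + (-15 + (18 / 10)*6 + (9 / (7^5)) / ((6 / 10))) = 110371644 / 84035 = 1313.40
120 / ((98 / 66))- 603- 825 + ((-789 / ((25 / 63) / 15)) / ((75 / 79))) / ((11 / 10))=-402984894 / 13475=-29906.11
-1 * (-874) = 874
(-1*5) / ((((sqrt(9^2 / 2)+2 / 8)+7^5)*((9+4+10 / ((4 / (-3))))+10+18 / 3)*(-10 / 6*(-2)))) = -806748 / 194348725099+216*sqrt(2) / 194348725099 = -0.00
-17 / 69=-0.25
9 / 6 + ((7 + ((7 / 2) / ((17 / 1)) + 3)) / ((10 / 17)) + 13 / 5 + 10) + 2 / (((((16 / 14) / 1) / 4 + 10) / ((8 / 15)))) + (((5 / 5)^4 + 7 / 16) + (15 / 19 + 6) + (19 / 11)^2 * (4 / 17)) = 3417517903 / 84419280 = 40.48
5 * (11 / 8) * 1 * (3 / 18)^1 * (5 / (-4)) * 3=-275 / 64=-4.30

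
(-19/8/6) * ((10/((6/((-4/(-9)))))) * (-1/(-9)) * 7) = -665/2916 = -0.23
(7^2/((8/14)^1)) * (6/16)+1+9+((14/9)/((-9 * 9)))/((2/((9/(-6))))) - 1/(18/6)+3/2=336991/7776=43.34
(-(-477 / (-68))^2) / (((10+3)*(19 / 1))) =-227529 / 1142128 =-0.20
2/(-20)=-1/10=-0.10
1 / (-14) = -1 / 14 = -0.07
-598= -598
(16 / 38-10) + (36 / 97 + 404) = 727602 / 1843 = 394.79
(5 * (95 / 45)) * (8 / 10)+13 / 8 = 725 / 72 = 10.07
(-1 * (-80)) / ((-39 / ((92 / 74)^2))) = -169280 / 53391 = -3.17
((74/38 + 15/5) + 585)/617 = 11209/11723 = 0.96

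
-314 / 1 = -314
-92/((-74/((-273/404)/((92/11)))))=-3003/29896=-0.10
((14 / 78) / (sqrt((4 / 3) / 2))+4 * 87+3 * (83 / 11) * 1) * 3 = 7 * sqrt(6) / 26+12231 / 11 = 1112.57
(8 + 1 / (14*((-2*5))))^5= 32621.98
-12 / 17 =-0.71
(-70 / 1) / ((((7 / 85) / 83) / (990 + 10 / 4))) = -70020875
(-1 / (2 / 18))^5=-59049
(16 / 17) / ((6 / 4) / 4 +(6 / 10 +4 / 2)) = 640 / 2023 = 0.32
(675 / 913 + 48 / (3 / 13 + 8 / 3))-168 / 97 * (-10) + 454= 4889865209 / 10007393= 488.63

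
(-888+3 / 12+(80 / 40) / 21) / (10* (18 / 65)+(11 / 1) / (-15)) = -4846595 / 11116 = -436.00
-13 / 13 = -1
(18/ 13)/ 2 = 0.69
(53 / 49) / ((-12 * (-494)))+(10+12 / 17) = 52866805 / 4938024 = 10.71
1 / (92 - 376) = -1 / 284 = -0.00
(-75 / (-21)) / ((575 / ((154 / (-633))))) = -22 / 14559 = -0.00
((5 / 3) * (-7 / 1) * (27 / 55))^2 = 32.80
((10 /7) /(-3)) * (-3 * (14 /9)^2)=280 /81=3.46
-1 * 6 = -6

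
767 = 767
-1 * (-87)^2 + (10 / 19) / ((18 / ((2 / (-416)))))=-269214197 / 35568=-7569.00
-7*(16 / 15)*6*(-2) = 448 / 5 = 89.60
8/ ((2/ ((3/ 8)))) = 1.50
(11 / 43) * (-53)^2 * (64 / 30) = 988768 / 645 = 1532.97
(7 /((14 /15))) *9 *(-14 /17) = -945 /17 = -55.59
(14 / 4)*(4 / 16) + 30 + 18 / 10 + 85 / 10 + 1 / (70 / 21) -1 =1619 / 40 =40.48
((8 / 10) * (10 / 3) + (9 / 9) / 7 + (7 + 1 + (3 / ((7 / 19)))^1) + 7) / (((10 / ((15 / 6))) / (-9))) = -1635 / 28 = -58.39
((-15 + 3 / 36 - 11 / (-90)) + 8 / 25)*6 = -86.85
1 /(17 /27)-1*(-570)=571.59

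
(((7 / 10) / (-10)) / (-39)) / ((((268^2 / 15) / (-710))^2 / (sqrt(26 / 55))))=529305*sqrt(1430) / 737692237568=0.00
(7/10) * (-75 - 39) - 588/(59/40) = -141141/295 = -478.44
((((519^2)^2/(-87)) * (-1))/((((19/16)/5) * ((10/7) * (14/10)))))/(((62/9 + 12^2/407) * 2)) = 177180160599882/1461803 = 121206592.54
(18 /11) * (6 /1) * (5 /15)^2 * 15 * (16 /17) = 15.40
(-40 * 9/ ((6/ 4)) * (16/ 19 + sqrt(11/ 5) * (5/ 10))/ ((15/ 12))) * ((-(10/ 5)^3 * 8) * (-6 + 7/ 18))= -3309568/ 57 - 103424 * sqrt(55)/ 15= -109196.79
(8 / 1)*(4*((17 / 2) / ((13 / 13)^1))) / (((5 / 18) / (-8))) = -39168 / 5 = -7833.60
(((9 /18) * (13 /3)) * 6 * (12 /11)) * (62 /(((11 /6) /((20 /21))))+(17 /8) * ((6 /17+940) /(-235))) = 66913821 /199045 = 336.17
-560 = -560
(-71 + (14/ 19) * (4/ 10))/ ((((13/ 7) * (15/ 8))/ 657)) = -82377288/ 6175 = -13340.45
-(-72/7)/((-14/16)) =-576/49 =-11.76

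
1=1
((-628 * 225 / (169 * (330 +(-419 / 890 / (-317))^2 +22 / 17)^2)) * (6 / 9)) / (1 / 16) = -919908324525603092321696000000 / 11321079063223600036371733374387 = -0.08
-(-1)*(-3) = -3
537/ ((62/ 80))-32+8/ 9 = 184640/ 279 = 661.79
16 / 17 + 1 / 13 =225 / 221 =1.02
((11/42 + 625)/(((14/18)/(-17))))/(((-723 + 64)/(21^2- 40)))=537063711/64582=8316.00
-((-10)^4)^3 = -1000000000000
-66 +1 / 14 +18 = -47.93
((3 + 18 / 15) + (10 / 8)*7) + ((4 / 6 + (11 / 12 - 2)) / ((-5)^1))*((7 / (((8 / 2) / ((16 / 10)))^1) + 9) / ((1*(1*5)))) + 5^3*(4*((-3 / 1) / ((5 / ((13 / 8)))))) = -71153 / 150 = -474.35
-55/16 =-3.44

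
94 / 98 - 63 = -3040 / 49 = -62.04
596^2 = 355216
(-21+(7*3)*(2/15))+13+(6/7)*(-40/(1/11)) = -13382/35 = -382.34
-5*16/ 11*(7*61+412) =-67120/ 11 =-6101.82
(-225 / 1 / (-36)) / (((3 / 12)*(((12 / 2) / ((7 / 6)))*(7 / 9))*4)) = 1.56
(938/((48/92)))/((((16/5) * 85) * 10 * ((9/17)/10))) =10787/864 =12.48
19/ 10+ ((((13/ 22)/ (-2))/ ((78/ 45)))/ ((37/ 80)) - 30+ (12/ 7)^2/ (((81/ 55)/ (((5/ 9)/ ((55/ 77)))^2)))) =-80885443/ 2967030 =-27.26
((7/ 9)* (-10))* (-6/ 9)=140/ 27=5.19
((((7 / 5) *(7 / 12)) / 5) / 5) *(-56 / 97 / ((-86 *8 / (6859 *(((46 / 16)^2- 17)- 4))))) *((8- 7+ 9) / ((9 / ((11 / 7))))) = -602611163 / 144149760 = -4.18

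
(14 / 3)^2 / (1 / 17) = 3332 / 9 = 370.22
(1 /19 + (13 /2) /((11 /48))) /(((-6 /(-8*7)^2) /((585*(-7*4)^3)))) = 39862826465280 /209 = 190731227106.60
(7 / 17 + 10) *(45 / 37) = 7965 / 629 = 12.66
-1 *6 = -6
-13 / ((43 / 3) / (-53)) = 48.07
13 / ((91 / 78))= 78 / 7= 11.14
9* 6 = 54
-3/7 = -0.43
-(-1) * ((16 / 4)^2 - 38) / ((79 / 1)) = -22 / 79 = -0.28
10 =10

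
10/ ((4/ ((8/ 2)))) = 10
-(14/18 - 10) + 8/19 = 1649/171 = 9.64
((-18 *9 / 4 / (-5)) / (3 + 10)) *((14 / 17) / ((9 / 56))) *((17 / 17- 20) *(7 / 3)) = -156408 / 1105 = -141.55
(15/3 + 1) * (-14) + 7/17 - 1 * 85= -2866/17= -168.59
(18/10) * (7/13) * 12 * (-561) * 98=-41563368/65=-639436.43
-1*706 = -706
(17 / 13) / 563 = 17 / 7319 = 0.00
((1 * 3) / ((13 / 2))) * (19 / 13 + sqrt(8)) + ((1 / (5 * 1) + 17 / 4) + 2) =12 * sqrt(2) / 13 + 24081 / 3380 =8.43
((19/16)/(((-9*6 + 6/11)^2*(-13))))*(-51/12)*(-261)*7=-1133407/4566016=-0.25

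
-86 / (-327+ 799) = -43 / 236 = -0.18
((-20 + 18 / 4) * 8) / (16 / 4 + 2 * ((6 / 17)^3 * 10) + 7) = -609212 / 58363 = -10.44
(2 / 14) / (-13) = -1 / 91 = -0.01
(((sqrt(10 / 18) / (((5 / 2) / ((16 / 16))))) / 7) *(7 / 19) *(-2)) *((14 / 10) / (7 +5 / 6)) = -56 *sqrt(5) / 22325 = -0.01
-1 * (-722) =722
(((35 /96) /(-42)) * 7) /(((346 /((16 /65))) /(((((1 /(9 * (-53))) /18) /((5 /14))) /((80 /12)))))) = 49 /23171896800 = 0.00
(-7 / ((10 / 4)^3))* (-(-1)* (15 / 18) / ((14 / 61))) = -122 / 75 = -1.63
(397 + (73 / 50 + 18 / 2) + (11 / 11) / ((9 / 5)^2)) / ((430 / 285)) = 31377797 / 116100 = 270.27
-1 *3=-3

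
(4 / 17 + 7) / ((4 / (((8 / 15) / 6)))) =41 / 255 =0.16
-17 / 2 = -8.50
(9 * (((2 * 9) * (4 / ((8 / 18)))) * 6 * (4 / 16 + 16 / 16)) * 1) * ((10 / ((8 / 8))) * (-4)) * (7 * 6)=-18370800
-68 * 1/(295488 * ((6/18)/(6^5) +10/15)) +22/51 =6495952/15070857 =0.43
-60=-60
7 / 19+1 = 26 / 19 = 1.37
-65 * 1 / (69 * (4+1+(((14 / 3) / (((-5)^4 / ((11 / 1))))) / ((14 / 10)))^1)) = -0.19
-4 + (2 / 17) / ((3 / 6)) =-64 / 17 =-3.76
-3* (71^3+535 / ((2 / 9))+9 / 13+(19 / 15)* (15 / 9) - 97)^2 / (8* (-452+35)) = 7105223364645169 / 60888672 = 116692040.26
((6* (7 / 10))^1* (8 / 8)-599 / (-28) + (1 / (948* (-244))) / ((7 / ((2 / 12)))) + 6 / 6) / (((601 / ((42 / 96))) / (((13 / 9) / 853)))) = 0.00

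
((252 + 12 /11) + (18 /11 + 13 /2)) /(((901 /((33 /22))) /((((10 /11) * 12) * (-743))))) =-384301890 /109021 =-3525.03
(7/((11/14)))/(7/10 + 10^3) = 980/110077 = 0.01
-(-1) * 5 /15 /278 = 1 /834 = 0.00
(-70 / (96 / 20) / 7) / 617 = -25 / 7404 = -0.00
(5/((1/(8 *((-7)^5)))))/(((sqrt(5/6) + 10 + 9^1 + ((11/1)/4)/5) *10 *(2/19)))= -14983104360/457643 + 127733200 *sqrt(30)/457643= -31210.97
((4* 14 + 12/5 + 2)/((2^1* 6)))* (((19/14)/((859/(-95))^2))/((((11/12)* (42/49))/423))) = 730174845/16233382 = 44.98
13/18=0.72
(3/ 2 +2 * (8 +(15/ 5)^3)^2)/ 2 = 1225.75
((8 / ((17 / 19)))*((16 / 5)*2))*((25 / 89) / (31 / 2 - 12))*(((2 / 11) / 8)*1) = 12160 / 116501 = 0.10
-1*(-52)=52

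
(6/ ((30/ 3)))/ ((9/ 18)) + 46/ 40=47/ 20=2.35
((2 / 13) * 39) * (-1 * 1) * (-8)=48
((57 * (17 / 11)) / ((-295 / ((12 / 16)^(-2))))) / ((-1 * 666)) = 2584 / 3241755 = 0.00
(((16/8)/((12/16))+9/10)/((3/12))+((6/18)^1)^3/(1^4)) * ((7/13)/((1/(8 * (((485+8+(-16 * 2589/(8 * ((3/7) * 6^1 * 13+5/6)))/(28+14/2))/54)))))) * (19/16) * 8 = 5297.24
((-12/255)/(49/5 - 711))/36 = 1/536418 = 0.00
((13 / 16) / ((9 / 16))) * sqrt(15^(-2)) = 13 / 135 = 0.10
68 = 68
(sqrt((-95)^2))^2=9025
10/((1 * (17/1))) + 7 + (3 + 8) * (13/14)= 4237/238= 17.80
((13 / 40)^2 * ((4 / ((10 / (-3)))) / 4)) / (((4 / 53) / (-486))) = 6529653 / 32000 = 204.05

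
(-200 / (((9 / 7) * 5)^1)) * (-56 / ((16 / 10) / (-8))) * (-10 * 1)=784000 / 9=87111.11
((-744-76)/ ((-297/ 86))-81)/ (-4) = -46463/ 1188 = -39.11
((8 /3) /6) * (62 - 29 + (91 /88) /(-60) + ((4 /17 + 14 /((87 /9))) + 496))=1381345697 /5856840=235.85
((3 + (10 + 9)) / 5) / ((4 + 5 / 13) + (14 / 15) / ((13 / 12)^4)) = 628342 / 722913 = 0.87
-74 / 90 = -37 / 45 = -0.82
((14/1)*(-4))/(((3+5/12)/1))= -16.39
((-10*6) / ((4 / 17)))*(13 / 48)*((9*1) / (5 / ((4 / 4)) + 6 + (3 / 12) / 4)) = -3315 / 59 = -56.19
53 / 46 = 1.15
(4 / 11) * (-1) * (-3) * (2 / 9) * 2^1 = 16 / 33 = 0.48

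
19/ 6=3.17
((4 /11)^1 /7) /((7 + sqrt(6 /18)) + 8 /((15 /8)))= 5070 /1096711 - 150 * sqrt(3) /1096711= 0.00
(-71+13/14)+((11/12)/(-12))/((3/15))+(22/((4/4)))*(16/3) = 47255/1008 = 46.88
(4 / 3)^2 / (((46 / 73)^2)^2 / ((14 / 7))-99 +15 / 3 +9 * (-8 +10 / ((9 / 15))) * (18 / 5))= 1135929640 / 119408178303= 0.01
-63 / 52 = -1.21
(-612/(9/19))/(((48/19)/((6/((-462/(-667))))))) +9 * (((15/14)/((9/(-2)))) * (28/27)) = -4432.29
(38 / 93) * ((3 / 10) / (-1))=-19 / 155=-0.12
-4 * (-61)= 244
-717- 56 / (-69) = -49417 / 69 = -716.19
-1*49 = -49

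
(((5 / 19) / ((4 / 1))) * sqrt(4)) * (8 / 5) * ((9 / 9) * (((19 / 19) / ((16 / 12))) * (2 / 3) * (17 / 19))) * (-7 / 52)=-119 / 9386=-0.01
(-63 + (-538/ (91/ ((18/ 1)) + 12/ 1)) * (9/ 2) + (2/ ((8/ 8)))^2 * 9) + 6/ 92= -2384961/ 14122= -168.88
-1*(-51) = 51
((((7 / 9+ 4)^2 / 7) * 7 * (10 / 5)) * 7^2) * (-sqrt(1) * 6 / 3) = -4474.12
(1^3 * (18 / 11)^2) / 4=81 / 121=0.67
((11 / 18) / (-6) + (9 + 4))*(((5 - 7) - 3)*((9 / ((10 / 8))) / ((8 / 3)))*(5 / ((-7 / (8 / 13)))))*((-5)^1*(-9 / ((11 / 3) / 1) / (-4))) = -134325 / 572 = -234.83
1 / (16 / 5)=5 / 16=0.31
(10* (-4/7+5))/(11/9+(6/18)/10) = 35.27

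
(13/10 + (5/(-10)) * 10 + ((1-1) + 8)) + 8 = 123/10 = 12.30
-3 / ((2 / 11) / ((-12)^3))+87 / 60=570269 / 20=28513.45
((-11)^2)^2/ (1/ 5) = 73205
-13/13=-1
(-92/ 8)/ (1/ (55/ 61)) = -1265/ 122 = -10.37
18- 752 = -734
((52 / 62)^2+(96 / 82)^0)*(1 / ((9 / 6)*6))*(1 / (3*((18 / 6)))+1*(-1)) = -13096 / 77841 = -0.17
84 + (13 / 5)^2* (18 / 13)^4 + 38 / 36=8358043 / 76050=109.90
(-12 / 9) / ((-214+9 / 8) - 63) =32 / 6621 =0.00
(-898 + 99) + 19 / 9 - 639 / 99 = -79531 / 99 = -803.34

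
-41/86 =-0.48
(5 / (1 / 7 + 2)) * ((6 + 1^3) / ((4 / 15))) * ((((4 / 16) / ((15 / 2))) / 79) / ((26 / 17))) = 833 / 49296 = 0.02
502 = 502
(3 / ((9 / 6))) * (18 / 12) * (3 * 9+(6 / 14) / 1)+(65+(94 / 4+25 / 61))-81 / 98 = 509233 / 2989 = 170.37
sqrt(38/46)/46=sqrt(437)/1058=0.02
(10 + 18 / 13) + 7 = 239 / 13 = 18.38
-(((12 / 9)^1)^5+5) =-9.21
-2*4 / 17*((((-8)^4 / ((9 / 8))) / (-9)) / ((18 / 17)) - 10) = 2286544 / 12393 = 184.50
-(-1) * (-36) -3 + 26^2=637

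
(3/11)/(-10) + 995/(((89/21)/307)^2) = 4549158871287/871310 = 5221056.65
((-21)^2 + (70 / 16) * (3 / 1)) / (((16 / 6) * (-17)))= -10899 / 1088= -10.02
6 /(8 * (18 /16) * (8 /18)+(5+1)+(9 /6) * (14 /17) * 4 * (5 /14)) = 51 /100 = 0.51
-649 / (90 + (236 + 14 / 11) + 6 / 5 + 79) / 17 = -35695 / 380987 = -0.09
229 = 229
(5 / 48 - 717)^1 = -34411 / 48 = -716.90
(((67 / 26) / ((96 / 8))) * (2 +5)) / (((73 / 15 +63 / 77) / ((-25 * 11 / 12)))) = -15125 / 2496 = -6.06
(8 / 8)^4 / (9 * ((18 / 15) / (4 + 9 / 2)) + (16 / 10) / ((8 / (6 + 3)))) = 85 / 261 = 0.33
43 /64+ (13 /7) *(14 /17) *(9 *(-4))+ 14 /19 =-1109055 /20672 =-53.65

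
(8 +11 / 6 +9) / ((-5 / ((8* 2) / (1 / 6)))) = -1808 / 5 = -361.60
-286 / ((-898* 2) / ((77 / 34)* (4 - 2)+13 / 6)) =97669 / 91596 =1.07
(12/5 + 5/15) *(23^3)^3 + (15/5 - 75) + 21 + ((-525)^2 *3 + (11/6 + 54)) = 49231514348787/10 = 4923151434878.70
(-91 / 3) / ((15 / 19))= -1729 / 45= -38.42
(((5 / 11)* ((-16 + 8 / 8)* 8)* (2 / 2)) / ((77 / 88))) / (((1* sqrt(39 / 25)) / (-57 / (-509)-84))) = 341592000* sqrt(39) / 509509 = 4186.86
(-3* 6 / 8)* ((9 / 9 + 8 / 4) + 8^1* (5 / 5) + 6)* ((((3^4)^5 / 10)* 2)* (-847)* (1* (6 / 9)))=15061862576999.70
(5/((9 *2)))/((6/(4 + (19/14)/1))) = 125/504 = 0.25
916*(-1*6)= -5496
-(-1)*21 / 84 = 1 / 4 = 0.25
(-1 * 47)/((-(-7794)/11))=-517/7794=-0.07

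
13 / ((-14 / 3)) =-39 / 14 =-2.79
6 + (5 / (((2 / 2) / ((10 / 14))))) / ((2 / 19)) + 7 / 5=2893 / 70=41.33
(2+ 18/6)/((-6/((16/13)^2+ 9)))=-8885/1014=-8.76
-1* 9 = -9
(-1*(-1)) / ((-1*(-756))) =1 / 756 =0.00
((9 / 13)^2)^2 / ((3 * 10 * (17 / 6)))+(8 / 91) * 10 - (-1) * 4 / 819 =135616723 / 152944155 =0.89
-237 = -237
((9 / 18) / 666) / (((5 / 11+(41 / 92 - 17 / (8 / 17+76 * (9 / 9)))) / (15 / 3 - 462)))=-37576825 / 74245014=-0.51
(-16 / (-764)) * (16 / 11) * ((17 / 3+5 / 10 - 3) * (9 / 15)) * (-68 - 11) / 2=-24016 / 10505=-2.29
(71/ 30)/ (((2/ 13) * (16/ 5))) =923/ 192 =4.81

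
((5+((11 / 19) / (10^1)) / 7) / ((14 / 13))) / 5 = 86593 / 93100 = 0.93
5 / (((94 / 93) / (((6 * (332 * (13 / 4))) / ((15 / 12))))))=1204164 / 47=25620.51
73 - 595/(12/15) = -2683/4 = -670.75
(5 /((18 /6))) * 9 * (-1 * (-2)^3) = 120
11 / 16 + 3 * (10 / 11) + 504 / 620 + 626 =17192611 / 27280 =630.23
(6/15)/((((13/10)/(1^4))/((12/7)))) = 48/91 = 0.53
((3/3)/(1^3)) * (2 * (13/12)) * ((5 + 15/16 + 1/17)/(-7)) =-3029/1632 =-1.86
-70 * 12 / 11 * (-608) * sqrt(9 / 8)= 49245.49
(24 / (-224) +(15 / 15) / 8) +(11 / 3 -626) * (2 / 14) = -14933 / 168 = -88.89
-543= -543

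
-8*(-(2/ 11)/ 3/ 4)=4/ 33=0.12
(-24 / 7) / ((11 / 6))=-144 / 77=-1.87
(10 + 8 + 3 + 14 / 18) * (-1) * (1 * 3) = -196 / 3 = -65.33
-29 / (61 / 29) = -13.79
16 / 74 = 0.22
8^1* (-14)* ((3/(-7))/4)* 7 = 84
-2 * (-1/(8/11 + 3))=22/41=0.54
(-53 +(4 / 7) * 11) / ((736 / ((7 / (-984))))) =109 / 241408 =0.00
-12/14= -6/7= -0.86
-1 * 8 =-8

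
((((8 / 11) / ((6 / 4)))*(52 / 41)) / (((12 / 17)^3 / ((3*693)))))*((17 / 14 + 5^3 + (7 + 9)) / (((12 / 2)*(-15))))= -127163179 / 22140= -5743.59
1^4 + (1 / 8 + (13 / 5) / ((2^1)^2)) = 71 / 40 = 1.78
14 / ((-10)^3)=-7 / 500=-0.01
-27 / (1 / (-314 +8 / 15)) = 42318 / 5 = 8463.60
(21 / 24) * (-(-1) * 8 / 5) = 1.40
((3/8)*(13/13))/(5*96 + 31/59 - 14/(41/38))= 2419/3016008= 0.00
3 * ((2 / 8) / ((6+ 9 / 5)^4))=625 / 3084588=0.00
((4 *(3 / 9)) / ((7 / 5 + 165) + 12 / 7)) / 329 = 5 / 207411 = 0.00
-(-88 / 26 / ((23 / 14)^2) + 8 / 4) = -5130 / 6877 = -0.75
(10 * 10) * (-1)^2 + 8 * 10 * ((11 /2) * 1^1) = 540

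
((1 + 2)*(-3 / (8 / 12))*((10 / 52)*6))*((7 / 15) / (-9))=21 / 26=0.81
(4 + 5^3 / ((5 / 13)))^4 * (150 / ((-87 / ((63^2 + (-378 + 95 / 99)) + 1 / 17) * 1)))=-3541410471675636350 / 48807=-72559478592735.39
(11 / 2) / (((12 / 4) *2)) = 11 / 12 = 0.92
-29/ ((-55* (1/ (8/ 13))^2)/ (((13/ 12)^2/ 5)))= 116/ 2475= 0.05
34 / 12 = 17 / 6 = 2.83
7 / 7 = 1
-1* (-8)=8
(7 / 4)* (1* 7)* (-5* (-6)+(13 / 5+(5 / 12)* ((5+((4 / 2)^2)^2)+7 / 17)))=129703 / 255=508.64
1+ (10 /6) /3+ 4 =50 /9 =5.56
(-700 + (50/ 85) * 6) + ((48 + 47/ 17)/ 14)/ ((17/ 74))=-1377029/ 2023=-680.69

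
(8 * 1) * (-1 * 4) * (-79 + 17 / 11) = 27264 / 11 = 2478.55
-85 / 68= -5 / 4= -1.25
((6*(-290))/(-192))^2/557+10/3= 3.48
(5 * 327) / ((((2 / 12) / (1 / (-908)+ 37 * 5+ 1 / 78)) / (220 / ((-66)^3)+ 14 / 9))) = 36274142680925 / 12854556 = 2821889.97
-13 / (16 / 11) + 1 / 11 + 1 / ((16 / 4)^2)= -773 / 88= -8.78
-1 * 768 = -768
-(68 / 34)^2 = -4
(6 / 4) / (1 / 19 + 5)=19 / 64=0.30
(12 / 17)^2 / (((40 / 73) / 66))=86724 / 1445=60.02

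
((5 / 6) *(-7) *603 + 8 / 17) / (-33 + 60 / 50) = 597895 / 5406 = 110.60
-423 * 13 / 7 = -5499 / 7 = -785.57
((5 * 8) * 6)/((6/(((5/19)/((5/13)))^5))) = 14851720/2476099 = 6.00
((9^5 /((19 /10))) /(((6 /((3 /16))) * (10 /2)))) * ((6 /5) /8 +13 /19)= 18718533 /115520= 162.04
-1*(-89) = 89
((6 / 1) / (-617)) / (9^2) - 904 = -15059738 / 16659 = -904.00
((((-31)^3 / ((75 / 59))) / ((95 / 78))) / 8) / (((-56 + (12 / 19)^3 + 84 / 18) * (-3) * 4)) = -634518509 / 161708000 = -3.92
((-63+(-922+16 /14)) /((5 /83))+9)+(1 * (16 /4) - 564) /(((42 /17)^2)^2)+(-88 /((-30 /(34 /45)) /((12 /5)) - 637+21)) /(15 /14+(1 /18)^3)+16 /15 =-388215737008431223 /23763175109415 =-16336.86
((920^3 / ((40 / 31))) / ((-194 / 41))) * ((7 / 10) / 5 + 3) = -38846213584 / 97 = -400476428.70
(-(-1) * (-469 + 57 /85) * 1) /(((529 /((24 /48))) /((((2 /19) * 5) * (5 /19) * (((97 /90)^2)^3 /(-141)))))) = 518108587065838 /760214215376915625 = 0.00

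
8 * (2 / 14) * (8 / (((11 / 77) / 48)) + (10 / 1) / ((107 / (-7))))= 328624 / 107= 3071.25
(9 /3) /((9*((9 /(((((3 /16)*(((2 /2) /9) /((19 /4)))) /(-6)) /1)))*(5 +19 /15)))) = -5 /1157328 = -0.00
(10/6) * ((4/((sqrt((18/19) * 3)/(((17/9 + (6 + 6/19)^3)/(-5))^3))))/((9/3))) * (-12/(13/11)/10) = 169255779409310558457988 * sqrt(114)/10321125677499092625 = 175093.03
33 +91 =124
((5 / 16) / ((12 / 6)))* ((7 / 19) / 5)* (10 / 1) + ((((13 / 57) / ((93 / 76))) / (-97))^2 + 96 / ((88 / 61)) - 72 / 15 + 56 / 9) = 833730392478421 / 12245827801680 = 68.08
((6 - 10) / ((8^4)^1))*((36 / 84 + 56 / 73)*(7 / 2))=-611 / 149504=-0.00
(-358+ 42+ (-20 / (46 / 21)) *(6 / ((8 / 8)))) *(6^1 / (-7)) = 51168 / 161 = 317.81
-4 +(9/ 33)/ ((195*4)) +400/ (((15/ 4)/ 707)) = 647012083/ 8580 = 75409.33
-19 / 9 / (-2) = 19 / 18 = 1.06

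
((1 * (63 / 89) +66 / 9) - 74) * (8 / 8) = -17611 / 267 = -65.96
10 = 10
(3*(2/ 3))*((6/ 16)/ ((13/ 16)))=12/ 13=0.92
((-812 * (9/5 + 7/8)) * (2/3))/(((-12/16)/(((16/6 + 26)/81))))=7472024/10935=683.31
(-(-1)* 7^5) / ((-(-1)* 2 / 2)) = 16807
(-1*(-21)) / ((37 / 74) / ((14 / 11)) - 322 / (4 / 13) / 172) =-50568 / 13705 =-3.69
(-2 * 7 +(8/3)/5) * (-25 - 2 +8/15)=80194/225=356.42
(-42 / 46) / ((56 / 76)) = -57 / 46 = -1.24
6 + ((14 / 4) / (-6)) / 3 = 209 / 36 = 5.81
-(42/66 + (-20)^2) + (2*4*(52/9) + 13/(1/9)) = -237.41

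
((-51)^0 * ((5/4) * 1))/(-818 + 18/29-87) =-145/104908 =-0.00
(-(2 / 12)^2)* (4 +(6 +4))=-7 / 18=-0.39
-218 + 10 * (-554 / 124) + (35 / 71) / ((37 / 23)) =-21366706 / 81437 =-262.37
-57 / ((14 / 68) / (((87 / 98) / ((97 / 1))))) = -84303 / 33271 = -2.53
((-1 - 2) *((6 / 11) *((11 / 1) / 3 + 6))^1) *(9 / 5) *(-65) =20358 / 11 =1850.73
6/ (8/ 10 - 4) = -15/ 8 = -1.88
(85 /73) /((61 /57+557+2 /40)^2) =110466000 /29552076813577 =0.00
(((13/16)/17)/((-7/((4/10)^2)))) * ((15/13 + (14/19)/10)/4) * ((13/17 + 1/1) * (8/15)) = -0.00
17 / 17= 1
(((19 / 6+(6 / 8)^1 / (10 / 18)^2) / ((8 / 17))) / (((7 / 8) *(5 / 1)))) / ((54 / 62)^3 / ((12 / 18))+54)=850324513 / 17201504250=0.05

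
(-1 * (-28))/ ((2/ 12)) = 168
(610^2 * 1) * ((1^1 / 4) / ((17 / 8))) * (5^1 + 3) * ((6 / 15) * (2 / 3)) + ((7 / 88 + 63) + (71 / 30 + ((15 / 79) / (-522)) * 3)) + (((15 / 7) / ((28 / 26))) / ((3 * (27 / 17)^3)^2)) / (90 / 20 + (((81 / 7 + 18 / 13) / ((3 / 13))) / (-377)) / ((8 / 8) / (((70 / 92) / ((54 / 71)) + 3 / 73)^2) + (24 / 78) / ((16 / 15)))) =3465162831632596267153993722222584591 / 37078310212096141791546275873880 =93455.25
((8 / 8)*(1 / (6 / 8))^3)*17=1088 / 27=40.30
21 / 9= 7 / 3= 2.33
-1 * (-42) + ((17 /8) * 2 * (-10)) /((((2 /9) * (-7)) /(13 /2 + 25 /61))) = 788367 /3416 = 230.79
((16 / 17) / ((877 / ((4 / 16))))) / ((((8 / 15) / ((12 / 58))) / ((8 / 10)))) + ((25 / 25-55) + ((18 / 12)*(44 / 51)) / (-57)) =-1331364632 / 24644577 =-54.02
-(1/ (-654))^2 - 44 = -18819505/ 427716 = -44.00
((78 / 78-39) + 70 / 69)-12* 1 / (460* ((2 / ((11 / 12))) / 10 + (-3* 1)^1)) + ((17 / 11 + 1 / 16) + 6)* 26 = 16601587 / 103224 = 160.83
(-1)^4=1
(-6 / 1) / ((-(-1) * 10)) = -3 / 5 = -0.60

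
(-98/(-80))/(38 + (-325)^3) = -0.00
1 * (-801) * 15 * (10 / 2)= -60075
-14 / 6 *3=-7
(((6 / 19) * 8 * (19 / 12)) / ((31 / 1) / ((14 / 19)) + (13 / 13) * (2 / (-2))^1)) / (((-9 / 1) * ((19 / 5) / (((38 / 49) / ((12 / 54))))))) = -8 / 805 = -0.01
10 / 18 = 5 / 9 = 0.56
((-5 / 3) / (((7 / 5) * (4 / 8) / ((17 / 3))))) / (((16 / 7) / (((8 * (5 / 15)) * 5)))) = -2125 / 27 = -78.70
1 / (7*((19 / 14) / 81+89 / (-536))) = -43416 / 45371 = -0.96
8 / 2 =4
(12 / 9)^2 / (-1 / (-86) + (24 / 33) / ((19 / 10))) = 287584 / 63801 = 4.51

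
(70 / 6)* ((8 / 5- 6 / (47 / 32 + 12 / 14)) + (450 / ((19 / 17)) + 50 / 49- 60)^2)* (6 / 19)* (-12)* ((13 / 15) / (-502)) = 13865787801004256 / 1538283465635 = 9013.81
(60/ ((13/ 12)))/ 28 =180/ 91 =1.98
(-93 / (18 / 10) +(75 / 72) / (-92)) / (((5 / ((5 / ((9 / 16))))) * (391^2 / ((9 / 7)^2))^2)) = -27727515 / 2581410197381806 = -0.00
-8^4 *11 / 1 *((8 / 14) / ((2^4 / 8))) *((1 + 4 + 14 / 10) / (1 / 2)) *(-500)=576716800 / 7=82388114.29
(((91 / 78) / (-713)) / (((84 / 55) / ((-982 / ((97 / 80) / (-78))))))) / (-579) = 14042600 / 120132657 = 0.12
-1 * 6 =-6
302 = 302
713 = 713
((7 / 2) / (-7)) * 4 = -2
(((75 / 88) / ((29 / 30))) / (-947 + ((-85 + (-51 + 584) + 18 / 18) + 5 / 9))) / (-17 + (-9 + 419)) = -3375 / 748357412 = -0.00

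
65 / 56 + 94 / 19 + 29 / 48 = 42851 / 6384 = 6.71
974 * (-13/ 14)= -6331/ 7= -904.43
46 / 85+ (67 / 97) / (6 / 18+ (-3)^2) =142021 / 230860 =0.62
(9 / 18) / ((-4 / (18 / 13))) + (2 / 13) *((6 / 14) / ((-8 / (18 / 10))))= -171 / 910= -0.19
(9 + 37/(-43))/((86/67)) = 11725/1849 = 6.34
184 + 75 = 259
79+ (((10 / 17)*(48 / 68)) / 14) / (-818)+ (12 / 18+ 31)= 274699034 / 2482221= 110.67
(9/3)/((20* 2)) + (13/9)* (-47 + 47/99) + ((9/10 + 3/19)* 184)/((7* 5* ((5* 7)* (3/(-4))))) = -55859951893/829521000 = -67.34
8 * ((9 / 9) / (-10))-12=-64 / 5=-12.80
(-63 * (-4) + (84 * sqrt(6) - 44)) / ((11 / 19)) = 1596 * sqrt(6) / 11 + 3952 / 11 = 714.67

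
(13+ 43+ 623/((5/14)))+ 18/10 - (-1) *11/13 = 117198/65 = 1803.05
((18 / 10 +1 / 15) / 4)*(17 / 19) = 119 / 285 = 0.42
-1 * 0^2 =0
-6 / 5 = -1.20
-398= -398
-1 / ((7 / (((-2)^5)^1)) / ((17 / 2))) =272 / 7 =38.86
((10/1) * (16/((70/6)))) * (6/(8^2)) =9/7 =1.29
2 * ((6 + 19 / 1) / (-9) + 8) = 10.44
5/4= 1.25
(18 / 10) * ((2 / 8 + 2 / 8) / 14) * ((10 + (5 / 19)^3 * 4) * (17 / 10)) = 151011 / 137180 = 1.10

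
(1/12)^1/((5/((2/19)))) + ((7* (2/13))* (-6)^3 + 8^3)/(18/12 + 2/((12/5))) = 6210811/51870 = 119.74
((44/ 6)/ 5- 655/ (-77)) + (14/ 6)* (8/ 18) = 114451/ 10395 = 11.01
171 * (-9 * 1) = -1539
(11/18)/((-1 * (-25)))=11/450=0.02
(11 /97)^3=1331 /912673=0.00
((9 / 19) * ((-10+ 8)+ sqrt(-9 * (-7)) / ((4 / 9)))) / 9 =-2 / 19+ 27 * sqrt(7) / 76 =0.83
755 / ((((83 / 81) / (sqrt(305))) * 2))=6433.89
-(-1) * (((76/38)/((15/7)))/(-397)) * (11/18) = -0.00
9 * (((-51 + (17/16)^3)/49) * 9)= -16522623/200704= -82.32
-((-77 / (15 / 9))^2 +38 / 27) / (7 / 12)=-3661.45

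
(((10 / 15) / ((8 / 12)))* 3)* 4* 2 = 24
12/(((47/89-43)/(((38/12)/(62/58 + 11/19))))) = -931741/1716120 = -0.54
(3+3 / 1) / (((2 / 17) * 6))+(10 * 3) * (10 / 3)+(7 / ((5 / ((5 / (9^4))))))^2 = 108.50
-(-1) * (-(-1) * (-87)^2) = 7569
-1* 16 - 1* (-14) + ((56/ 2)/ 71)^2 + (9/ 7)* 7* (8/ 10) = 134986/ 25205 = 5.36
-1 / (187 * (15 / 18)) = -6 / 935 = -0.01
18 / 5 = 3.60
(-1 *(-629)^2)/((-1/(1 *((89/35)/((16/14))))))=35212049/40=880301.22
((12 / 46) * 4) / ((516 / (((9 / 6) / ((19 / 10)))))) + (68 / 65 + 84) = 103878598 / 1221415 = 85.05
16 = 16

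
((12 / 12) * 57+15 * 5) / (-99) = -4 / 3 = -1.33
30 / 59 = 0.51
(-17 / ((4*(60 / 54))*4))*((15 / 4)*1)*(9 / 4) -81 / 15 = -34479 / 2560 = -13.47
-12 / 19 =-0.63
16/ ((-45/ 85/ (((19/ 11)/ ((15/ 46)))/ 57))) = -12512/ 4455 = -2.81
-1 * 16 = -16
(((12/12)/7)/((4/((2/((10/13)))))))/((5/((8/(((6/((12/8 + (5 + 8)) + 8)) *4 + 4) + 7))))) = 78/6335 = 0.01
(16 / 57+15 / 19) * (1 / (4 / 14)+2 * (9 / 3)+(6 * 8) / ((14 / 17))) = 57889 / 798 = 72.54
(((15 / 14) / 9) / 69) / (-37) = -5 / 107226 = -0.00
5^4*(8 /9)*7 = 3888.89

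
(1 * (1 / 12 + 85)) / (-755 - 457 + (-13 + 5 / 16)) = -4084 / 58785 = -0.07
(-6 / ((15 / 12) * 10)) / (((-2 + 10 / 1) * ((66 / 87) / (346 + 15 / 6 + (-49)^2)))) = -478413 / 2200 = -217.46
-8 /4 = -2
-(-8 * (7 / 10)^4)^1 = 2401 / 1250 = 1.92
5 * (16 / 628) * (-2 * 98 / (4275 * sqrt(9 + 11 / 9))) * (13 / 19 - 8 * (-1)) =-4312 * sqrt(23) / 1303571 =-0.02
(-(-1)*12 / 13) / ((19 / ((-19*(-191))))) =2292 / 13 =176.31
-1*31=-31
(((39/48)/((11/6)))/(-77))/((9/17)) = -221/20328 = -0.01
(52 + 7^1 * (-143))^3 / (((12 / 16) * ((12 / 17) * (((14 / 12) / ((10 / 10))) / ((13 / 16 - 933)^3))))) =48207802129206564271375 / 43008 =1120903137304840129.08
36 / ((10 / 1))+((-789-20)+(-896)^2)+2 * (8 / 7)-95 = 28067126 / 35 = 801917.89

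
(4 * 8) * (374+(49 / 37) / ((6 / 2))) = 1330016 / 111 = 11982.13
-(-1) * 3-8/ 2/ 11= 29/ 11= 2.64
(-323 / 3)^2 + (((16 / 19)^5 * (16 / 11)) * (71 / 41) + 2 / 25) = 2912946831735307 / 251262146025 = 11593.26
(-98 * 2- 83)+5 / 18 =-5017 / 18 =-278.72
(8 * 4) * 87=2784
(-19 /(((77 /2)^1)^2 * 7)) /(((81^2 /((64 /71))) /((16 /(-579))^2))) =-1245184 /6481342983197313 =-0.00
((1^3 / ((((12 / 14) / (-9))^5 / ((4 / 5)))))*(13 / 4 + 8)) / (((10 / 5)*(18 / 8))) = -4084101 / 16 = -255256.31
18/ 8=2.25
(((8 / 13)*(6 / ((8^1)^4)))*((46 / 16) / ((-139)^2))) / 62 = 69 / 31892942848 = 0.00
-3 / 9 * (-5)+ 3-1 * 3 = 5 / 3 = 1.67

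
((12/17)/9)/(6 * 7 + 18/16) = 32/17595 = 0.00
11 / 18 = 0.61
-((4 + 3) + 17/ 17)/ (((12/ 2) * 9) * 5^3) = -4/ 3375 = -0.00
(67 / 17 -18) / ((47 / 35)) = -8365 / 799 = -10.47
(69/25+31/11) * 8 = 12272/275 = 44.63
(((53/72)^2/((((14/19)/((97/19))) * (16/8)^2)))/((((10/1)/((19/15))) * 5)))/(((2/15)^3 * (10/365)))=377920051/1032192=366.13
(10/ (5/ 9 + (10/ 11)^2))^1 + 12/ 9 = 8.57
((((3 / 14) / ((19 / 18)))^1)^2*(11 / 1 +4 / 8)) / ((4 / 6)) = 50301 / 70756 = 0.71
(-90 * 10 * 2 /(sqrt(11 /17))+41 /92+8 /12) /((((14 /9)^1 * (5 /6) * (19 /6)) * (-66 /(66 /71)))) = -8289 /2171890+58320 * sqrt(187) /103873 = 7.67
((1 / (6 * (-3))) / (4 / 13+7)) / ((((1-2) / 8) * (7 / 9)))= 52 / 665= 0.08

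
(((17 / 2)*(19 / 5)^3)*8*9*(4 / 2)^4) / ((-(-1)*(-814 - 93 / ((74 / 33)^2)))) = -645.42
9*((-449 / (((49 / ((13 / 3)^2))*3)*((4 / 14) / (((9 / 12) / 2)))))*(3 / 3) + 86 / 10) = -336061 / 560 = -600.11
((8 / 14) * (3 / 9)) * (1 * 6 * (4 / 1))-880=-6128 / 7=-875.43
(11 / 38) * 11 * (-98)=-5929 / 19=-312.05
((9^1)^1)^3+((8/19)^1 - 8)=721.42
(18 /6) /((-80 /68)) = -51 /20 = -2.55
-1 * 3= -3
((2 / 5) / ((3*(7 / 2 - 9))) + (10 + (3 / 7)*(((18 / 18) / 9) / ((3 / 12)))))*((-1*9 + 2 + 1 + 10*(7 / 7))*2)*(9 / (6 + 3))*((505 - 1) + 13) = 1471664 / 35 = 42047.54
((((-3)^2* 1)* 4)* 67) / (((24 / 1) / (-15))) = -3015 / 2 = -1507.50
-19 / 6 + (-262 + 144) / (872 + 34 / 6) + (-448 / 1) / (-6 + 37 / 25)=171044537 / 1785174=95.81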